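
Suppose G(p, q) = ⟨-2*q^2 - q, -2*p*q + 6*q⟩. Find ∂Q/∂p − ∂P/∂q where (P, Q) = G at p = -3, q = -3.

-5

∂G₂/∂p = -2*q
∂G₁/∂q = -4*q - 1
Scalar curl = 2*q + 1
At (-3, -3): -5.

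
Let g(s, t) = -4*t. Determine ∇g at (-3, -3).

(0, -4)

∂g/∂s = 0
∂g/∂t = -4
∇g = (0, -4)
At (-3, -3): (0, -4).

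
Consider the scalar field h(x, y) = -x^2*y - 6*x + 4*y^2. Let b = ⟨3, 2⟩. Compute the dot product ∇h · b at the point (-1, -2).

∂h/∂x = -2*x*y - 6
∂h/∂y = -x^2 + 8*y
∇h at (-1, -2) = (-10, -17)
∇h · b = (-10)(3) + (-17)(2) = -64

-64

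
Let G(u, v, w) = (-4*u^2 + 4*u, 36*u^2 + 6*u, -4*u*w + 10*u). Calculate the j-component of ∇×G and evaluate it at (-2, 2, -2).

-18

(∇×G)_2 = ∂G₁/∂w − ∂G₃/∂u
= 0 − (-4*w + 10)
= 4*w - 10
At (-2, 2, -2): -18.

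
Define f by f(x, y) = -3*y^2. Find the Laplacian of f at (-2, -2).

∂²f/∂x² = 0
∂²f/∂y² = -6
∇²f = -6
At (-2, -2): -6.

-6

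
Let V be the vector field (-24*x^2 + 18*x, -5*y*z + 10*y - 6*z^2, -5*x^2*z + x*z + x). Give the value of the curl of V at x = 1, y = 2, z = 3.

(46, 26, 0)

(∇×V)₁ = ∂V₃/∂y − ∂V₂/∂z = 5*y + 12*z
(∇×V)₂ = ∂V₁/∂z − ∂V₃/∂x = 10*x*z - z - 1
(∇×V)₃ = ∂V₂/∂x − ∂V₁/∂y = 0
∇×V = (5*y + 12*z, 10*x*z - z - 1, 0)
At (1, 2, 3): (46, 26, 0).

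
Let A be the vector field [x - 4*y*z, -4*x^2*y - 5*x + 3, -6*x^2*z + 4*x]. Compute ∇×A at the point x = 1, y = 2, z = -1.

(∇×A)₁ = ∂A₃/∂y − ∂A₂/∂z = 0
(∇×A)₂ = ∂A₁/∂z − ∂A₃/∂x = 12*x*z - 4*y - 4
(∇×A)₃ = ∂A₂/∂x − ∂A₁/∂y = -8*x*y + 4*z - 5
∇×A = (0, 12*x*z - 4*y - 4, -8*x*y + 4*z - 5)
At (1, 2, -1): (0, -24, -25).

(0, -24, -25)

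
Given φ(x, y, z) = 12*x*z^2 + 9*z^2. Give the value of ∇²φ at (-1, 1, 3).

∂²φ/∂x² = 0
∂²φ/∂y² = 0
∂²φ/∂z² = 6*(4*x + 3)
∇²φ = 24*x + 18
At (-1, 1, 3): -6.

-6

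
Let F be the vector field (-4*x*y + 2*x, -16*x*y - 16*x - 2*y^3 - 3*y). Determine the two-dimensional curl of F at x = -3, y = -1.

-12

∂F₂/∂x = -16*y - 16
∂F₁/∂y = -4*x
Scalar curl = 4*x - 16*y - 16
At (-3, -1): -12.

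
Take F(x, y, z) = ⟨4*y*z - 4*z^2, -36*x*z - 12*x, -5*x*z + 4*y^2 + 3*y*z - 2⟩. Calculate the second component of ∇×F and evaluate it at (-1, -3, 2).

-18

(∇×F)_2 = ∂F₁/∂z − ∂F₃/∂x
= 4*y - 8*z − (-5*z)
= 4*y - 3*z
At (-1, -3, 2): -18.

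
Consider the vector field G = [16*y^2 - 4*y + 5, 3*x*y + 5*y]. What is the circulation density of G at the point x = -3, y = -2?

62

∂G₂/∂x = 3*y
∂G₁/∂y = 32*y - 4
Scalar curl = -29*y + 4
At (-3, -2): 62.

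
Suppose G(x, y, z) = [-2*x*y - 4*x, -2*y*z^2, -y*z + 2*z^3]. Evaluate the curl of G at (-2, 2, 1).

(∇×G)₁ = ∂G₃/∂y − ∂G₂/∂z = 4*y*z - z
(∇×G)₂ = ∂G₁/∂z − ∂G₃/∂x = 0
(∇×G)₃ = ∂G₂/∂x − ∂G₁/∂y = 2*x
∇×G = (4*y*z - z, 0, 2*x)
At (-2, 2, 1): (7, 0, -4).

(7, 0, -4)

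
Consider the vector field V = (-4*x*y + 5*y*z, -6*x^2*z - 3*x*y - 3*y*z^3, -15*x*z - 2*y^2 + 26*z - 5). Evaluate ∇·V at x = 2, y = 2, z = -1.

-15

∂V₁/∂x = -4*y
∂V₂/∂y = -3*x - 3*z^3
∂V₃/∂z = -15*x + 26
∇·V = -18*x - 4*y - 3*z^3 + 26
At (2, 2, -1): -15.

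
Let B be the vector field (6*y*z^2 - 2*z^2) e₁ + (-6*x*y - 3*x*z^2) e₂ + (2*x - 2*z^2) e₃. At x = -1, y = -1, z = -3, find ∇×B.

(18, 46, -75)

(∇×B)₁ = ∂B₃/∂y − ∂B₂/∂z = 6*x*z
(∇×B)₂ = ∂B₁/∂z − ∂B₃/∂x = 12*y*z - 4*z - 2
(∇×B)₃ = ∂B₂/∂x − ∂B₁/∂y = -6*y - 9*z^2
∇×B = (6*x*z, 12*y*z - 4*z - 2, -6*y - 9*z^2)
At (-1, -1, -3): (18, 46, -75).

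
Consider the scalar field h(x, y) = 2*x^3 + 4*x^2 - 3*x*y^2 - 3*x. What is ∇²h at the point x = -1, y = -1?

∂²h/∂x² = 4*(3*x + 2)
∂²h/∂y² = -6*x
∇²h = 6*x + 8
At (-1, -1): 2.

2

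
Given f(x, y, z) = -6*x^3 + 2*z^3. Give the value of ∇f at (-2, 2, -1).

∂f/∂x = -18*x^2
∂f/∂y = 0
∂f/∂z = 6*z^2
∇f = (-18*x^2, 0, 6*z^2)
At (-2, 2, -1): (-72, 0, 6).

(-72, 0, 6)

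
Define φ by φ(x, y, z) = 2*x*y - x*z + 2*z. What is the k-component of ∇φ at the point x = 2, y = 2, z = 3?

(∇φ)_3 = ∂φ/∂z = -x + 2
At (2, 2, 3): 0.

0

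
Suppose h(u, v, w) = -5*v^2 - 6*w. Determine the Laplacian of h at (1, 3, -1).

-10

∂²h/∂u² = 0
∂²h/∂v² = -10
∂²h/∂w² = 0
∇²h = -10
At (1, 3, -1): -10.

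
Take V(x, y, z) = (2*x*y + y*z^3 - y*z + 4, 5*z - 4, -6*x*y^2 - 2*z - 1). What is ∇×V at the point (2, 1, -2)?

(∇×V)₁ = ∂V₃/∂y − ∂V₂/∂z = -12*x*y - 5
(∇×V)₂ = ∂V₁/∂z − ∂V₃/∂x = 6*y^2 + 3*y*z^2 - y
(∇×V)₃ = ∂V₂/∂x − ∂V₁/∂y = -2*x - z^3 + z
∇×V = (-12*x*y - 5, 6*y^2 + 3*y*z^2 - y, -2*x - z^3 + z)
At (2, 1, -2): (-29, 17, 2).

(-29, 17, 2)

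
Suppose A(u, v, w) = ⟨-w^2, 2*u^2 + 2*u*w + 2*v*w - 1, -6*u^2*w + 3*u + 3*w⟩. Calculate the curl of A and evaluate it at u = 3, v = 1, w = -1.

(-8, -37, 10)

(∇×A)₁ = ∂A₃/∂v − ∂A₂/∂w = -2*u - 2*v
(∇×A)₂ = ∂A₁/∂w − ∂A₃/∂u = 12*u*w - 2*w - 3
(∇×A)₃ = ∂A₂/∂u − ∂A₁/∂v = 4*u + 2*w
∇×A = (-2*u - 2*v, 12*u*w - 2*w - 3, 4*u + 2*w)
At (3, 1, -1): (-8, -37, 10).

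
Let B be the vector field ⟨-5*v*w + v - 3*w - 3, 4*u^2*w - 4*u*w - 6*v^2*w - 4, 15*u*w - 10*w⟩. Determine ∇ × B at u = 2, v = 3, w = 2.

(46, -48, 33)

(∇×B)₁ = ∂B₃/∂v − ∂B₂/∂w = -4*u^2 + 4*u + 6*v^2
(∇×B)₂ = ∂B₁/∂w − ∂B₃/∂u = -5*v - 15*w - 3
(∇×B)₃ = ∂B₂/∂u − ∂B₁/∂v = 8*u*w + w - 1
∇×B = (-4*u^2 + 4*u + 6*v^2, -5*v - 15*w - 3, 8*u*w + w - 1)
At (2, 3, 2): (46, -48, 33).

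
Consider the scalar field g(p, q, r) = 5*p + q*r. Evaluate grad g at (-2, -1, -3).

∂g/∂p = 5
∂g/∂q = r
∂g/∂r = q
∇g = (5, r, q)
At (-2, -1, -3): (5, -3, -1).

(5, -3, -1)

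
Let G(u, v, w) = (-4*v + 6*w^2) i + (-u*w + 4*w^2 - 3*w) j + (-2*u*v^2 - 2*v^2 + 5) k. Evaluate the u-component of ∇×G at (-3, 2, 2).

(∇×G)_1 = ∂G₃/∂v − ∂G₂/∂w
= -4*u*v - 4*v − (-u + 8*w - 3)
= -4*u*v + u - 4*v - 8*w + 3
At (-3, 2, 2): 0.

0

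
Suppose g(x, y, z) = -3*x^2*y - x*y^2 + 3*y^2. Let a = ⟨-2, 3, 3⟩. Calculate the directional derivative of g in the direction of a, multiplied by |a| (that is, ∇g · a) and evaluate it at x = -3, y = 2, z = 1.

-73

∂g/∂x = -6*x*y - y^2
∂g/∂y = -3*x^2 - 2*x*y + 6*y
∂g/∂z = 0
∇g at (-3, 2, 1) = (32, -3, 0)
∇g · a = (32)(-2) + (-3)(3) + (0)(3) = -73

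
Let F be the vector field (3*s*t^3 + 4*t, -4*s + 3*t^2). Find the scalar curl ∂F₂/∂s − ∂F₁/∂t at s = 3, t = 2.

∂F₂/∂s = -4
∂F₁/∂t = 9*s*t^2 + 4
Scalar curl = -9*s*t^2 - 8
At (3, 2): -116.

-116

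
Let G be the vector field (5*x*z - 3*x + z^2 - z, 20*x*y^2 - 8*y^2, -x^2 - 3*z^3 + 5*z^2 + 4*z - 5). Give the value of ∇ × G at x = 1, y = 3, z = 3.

(0, 12, 180)

(∇×G)₁ = ∂G₃/∂y − ∂G₂/∂z = 0
(∇×G)₂ = ∂G₁/∂z − ∂G₃/∂x = 7*x + 2*z - 1
(∇×G)₃ = ∂G₂/∂x − ∂G₁/∂y = 20*y^2
∇×G = (0, 7*x + 2*z - 1, 20*y^2)
At (1, 3, 3): (0, 12, 180).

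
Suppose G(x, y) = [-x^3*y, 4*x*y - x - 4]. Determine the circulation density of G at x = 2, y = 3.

19

∂G₂/∂x = 4*y - 1
∂G₁/∂y = -x^3
Scalar curl = x^3 + 4*y - 1
At (2, 3): 19.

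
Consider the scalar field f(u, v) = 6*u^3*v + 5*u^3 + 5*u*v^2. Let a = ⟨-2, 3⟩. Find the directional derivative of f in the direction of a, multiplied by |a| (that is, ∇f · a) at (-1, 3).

∂f/∂u = 18*u^2*v + 15*u^2 + 5*v^2
∂f/∂v = 6*u^3 + 10*u*v
∇f at (-1, 3) = (114, -36)
∇f · a = (114)(-2) + (-36)(3) = -336

-336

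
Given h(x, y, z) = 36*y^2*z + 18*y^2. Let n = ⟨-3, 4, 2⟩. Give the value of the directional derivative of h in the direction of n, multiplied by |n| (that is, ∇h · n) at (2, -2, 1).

∂h/∂x = 0
∂h/∂y = 72*y*z + 36*y
∂h/∂z = 36*y^2
∇h at (2, -2, 1) = (0, -216, 144)
∇h · n = (0)(-3) + (-216)(4) + (144)(2) = -576

-576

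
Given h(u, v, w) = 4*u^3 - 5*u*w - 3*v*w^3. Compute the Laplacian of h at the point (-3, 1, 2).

-108

∂²h/∂u² = 24*u
∂²h/∂v² = 0
∂²h/∂w² = -18*v*w
∇²h = 24*u - 18*v*w
At (-3, 1, 2): -108.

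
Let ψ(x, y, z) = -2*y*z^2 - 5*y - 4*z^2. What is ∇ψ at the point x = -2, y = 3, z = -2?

(0, -13, 40)

∂ψ/∂x = 0
∂ψ/∂y = -2*z^2 - 5
∂ψ/∂z = -4*y*z - 8*z
∇ψ = (0, -2*z^2 - 5, -4*y*z - 8*z)
At (-2, 3, -2): (0, -13, 40).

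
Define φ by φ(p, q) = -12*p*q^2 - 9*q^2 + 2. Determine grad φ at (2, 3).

(-108, -198)

∂φ/∂p = -12*q^2
∂φ/∂q = -24*p*q - 18*q
∇φ = (-12*q^2, -24*p*q - 18*q)
At (2, 3): (-108, -198).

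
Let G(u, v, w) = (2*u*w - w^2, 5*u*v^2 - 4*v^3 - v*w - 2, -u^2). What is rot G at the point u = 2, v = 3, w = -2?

(∇×G)₁ = ∂G₃/∂v − ∂G₂/∂w = v
(∇×G)₂ = ∂G₁/∂w − ∂G₃/∂u = 4*u - 2*w
(∇×G)₃ = ∂G₂/∂u − ∂G₁/∂v = 5*v^2
∇×G = (v, 4*u - 2*w, 5*v^2)
At (2, 3, -2): (3, 12, 45).

(3, 12, 45)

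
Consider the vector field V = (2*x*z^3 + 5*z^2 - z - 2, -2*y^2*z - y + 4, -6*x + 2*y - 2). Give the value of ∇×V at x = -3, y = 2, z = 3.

(10, -127, 0)

(∇×V)₁ = ∂V₃/∂y − ∂V₂/∂z = 2*y^2 + 2
(∇×V)₂ = ∂V₁/∂z − ∂V₃/∂x = 6*x*z^2 + 10*z + 5
(∇×V)₃ = ∂V₂/∂x − ∂V₁/∂y = 0
∇×V = (2*y^2 + 2, 6*x*z^2 + 10*z + 5, 0)
At (-3, 2, 3): (10, -127, 0).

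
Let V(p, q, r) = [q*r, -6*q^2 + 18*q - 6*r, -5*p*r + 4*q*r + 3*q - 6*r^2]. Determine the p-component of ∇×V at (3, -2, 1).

(∇×V)_1 = ∂V₃/∂q − ∂V₂/∂r
= 4*r + 3 − (-6)
= 4*r + 9
At (3, -2, 1): 13.

13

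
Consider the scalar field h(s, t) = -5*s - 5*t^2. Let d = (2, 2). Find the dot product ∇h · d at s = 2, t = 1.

-30

∂h/∂s = -5
∂h/∂t = -10*t
∇h at (2, 1) = (-5, -10)
∇h · d = (-5)(2) + (-10)(2) = -30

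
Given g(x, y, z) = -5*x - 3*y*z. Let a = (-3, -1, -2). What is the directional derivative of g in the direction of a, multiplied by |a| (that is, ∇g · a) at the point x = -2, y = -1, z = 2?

15

∂g/∂x = -5
∂g/∂y = -3*z
∂g/∂z = -3*y
∇g at (-2, -1, 2) = (-5, -6, 3)
∇g · a = (-5)(-3) + (-6)(-1) + (3)(-2) = 15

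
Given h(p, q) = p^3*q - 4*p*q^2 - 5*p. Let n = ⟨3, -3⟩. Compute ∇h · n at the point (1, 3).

-27

∂h/∂p = 3*p^2*q - 4*q^2 - 5
∂h/∂q = p^3 - 8*p*q
∇h at (1, 3) = (-32, -23)
∇h · n = (-32)(3) + (-23)(-3) = -27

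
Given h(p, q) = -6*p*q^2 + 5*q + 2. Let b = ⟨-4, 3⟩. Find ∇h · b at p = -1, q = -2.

39

∂h/∂p = -6*q^2
∂h/∂q = -12*p*q + 5
∇h at (-1, -2) = (-24, -19)
∇h · b = (-24)(-4) + (-19)(3) = 39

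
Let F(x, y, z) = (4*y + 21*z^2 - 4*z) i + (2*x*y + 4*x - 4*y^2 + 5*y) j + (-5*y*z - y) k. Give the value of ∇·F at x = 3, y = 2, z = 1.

∂F₁/∂x = 0
∂F₂/∂y = 2*x - 8*y + 5
∂F₃/∂z = -5*y
∇·F = 2*x - 13*y + 5
At (3, 2, 1): -15.

-15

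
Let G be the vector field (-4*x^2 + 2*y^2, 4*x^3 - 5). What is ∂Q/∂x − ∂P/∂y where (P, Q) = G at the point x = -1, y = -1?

16

∂G₂/∂x = 12*x^2
∂G₁/∂y = 4*y
Scalar curl = 12*x^2 - 4*y
At (-1, -1): 16.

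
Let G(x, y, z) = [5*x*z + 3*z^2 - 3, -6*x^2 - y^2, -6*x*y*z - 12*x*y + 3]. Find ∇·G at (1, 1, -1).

∂G₁/∂x = 5*z
∂G₂/∂y = -2*y
∂G₃/∂z = -6*x*y
∇·G = -6*x*y - 2*y + 5*z
At (1, 1, -1): -13.

-13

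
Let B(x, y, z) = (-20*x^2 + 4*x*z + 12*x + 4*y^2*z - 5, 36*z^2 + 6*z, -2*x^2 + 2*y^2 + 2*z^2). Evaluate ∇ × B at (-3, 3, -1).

(∇×B)₁ = ∂B₃/∂y − ∂B₂/∂z = 4*y - 72*z - 6
(∇×B)₂ = ∂B₁/∂z − ∂B₃/∂x = 8*x + 4*y^2
(∇×B)₃ = ∂B₂/∂x − ∂B₁/∂y = -8*y*z
∇×B = (4*y - 72*z - 6, 8*x + 4*y^2, -8*y*z)
At (-3, 3, -1): (78, 12, 24).

(78, 12, 24)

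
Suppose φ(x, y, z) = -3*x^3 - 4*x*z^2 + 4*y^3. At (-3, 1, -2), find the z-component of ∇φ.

(∇φ)_3 = ∂φ/∂z = -8*x*z
At (-3, 1, -2): -48.

-48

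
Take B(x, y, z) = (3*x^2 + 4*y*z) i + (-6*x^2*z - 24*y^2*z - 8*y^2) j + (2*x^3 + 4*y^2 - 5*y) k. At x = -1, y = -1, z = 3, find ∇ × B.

(∇×B)₁ = ∂B₃/∂y − ∂B₂/∂z = 6*x^2 + 24*y^2 + 8*y - 5
(∇×B)₂ = ∂B₁/∂z − ∂B₃/∂x = -6*x^2 + 4*y
(∇×B)₃ = ∂B₂/∂x − ∂B₁/∂y = -12*x*z - 4*z
∇×B = (6*x^2 + 24*y^2 + 8*y - 5, -6*x^2 + 4*y, -12*x*z - 4*z)
At (-1, -1, 3): (17, -10, 24).

(17, -10, 24)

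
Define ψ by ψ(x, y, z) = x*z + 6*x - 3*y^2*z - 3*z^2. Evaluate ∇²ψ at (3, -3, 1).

-12

∂²ψ/∂x² = 0
∂²ψ/∂y² = -6*z
∂²ψ/∂z² = -6
∇²ψ = -6*z - 6
At (3, -3, 1): -12.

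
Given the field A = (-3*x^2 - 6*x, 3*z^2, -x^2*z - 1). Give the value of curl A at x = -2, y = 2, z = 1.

(∇×A)₁ = ∂A₃/∂y − ∂A₂/∂z = -6*z
(∇×A)₂ = ∂A₁/∂z − ∂A₃/∂x = 2*x*z
(∇×A)₃ = ∂A₂/∂x − ∂A₁/∂y = 0
∇×A = (-6*z, 2*x*z, 0)
At (-2, 2, 1): (-6, -4, 0).

(-6, -4, 0)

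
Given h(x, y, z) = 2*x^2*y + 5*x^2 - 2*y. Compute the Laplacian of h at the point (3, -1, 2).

6

∂²h/∂x² = 2*(2*y + 5)
∂²h/∂y² = 0
∂²h/∂z² = 0
∇²h = 4*y + 10
At (3, -1, 2): 6.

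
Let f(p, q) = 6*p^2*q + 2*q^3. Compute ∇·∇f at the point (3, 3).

∂²f/∂p² = 12*q
∂²f/∂q² = 12*q
∇²f = 24*q
At (3, 3): 72.

72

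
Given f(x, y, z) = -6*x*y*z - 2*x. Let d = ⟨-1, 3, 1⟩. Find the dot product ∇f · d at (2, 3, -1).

∂f/∂x = -6*y*z - 2
∂f/∂y = -6*x*z
∂f/∂z = -6*x*y
∇f at (2, 3, -1) = (16, 12, -36)
∇f · d = (16)(-1) + (12)(3) + (-36)(1) = -16

-16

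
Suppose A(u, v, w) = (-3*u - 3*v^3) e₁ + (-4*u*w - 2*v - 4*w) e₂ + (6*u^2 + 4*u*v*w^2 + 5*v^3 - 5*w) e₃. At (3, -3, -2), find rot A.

(199, 12, 89)

(∇×A)₁ = ∂A₃/∂v − ∂A₂/∂w = 4*u*w^2 + 4*u + 15*v^2 + 4
(∇×A)₂ = ∂A₁/∂w − ∂A₃/∂u = -12*u - 4*v*w^2
(∇×A)₃ = ∂A₂/∂u − ∂A₁/∂v = 9*v^2 - 4*w
∇×A = (4*u*w^2 + 4*u + 15*v^2 + 4, -12*u - 4*v*w^2, 9*v^2 - 4*w)
At (3, -3, -2): (199, 12, 89).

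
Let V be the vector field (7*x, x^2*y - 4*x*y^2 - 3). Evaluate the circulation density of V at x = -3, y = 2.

∂V₂/∂x = 2*x*y - 4*y^2
∂V₁/∂y = 0
Scalar curl = 2*x*y - 4*y^2
At (-3, 2): -28.

-28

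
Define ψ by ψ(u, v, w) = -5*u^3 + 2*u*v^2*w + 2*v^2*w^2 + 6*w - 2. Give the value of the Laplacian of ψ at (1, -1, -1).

-26

∂²ψ/∂u² = -30*u
∂²ψ/∂v² = 4*w*(u + w)
∂²ψ/∂w² = 4*v^2
∇²ψ = 4*u*w - 30*u + 4*v^2 + 4*w^2
At (1, -1, -1): -26.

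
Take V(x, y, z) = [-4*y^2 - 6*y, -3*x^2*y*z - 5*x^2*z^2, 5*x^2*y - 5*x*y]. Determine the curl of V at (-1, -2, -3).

(-26, -30, 116)

(∇×V)₁ = ∂V₃/∂y − ∂V₂/∂z = 3*x^2*y + 10*x^2*z + 5*x^2 - 5*x
(∇×V)₂ = ∂V₁/∂z − ∂V₃/∂x = -10*x*y + 5*y
(∇×V)₃ = ∂V₂/∂x − ∂V₁/∂y = -6*x*y*z - 10*x*z^2 + 8*y + 6
∇×V = (3*x^2*y + 10*x^2*z + 5*x^2 - 5*x, -10*x*y + 5*y, -6*x*y*z - 10*x*z^2 + 8*y + 6)
At (-1, -2, -3): (-26, -30, 116).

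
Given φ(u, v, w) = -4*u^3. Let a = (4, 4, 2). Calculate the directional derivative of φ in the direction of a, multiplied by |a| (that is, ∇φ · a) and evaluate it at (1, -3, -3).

∂φ/∂u = -12*u^2
∂φ/∂v = 0
∂φ/∂w = 0
∇φ at (1, -3, -3) = (-12, 0, 0)
∇φ · a = (-12)(4) + (0)(4) + (0)(2) = -48

-48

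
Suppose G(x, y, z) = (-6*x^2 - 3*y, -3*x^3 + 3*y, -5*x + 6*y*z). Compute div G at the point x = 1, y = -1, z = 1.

-15

∂G₁/∂x = -12*x
∂G₂/∂y = 3
∂G₃/∂z = 6*y
∇·G = -12*x + 6*y + 3
At (1, -1, 1): -15.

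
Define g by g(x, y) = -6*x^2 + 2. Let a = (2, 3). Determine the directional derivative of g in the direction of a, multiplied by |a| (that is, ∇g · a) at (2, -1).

-48

∂g/∂x = -12*x
∂g/∂y = 0
∇g at (2, -1) = (-24, 0)
∇g · a = (-24)(2) + (0)(3) = -48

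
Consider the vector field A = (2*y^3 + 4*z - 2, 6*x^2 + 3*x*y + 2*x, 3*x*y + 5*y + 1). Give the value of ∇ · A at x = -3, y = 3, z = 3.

-9

∂A₁/∂x = 0
∂A₂/∂y = 3*x
∂A₃/∂z = 0
∇·A = 3*x
At (-3, 3, 3): -9.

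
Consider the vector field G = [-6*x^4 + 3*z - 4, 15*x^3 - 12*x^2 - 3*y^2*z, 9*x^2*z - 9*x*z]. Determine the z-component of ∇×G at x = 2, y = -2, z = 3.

(∇×G)_3 = ∂G₂/∂x − ∂G₁/∂y
= 45*x^2 - 24*x − (0)
= 45*x^2 - 24*x
At (2, -2, 3): 132.

132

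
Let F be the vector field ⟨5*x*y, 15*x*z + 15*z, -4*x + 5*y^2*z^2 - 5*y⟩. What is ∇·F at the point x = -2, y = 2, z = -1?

-30

∂F₁/∂x = 5*y
∂F₂/∂y = 0
∂F₃/∂z = 10*y^2*z
∇·F = 10*y^2*z + 5*y
At (-2, 2, -1): -30.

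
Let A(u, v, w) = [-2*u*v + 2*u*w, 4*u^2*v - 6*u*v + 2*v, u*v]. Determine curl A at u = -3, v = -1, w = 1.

(∇×A)₁ = ∂A₃/∂v − ∂A₂/∂w = u
(∇×A)₂ = ∂A₁/∂w − ∂A₃/∂u = 2*u - v
(∇×A)₃ = ∂A₂/∂u − ∂A₁/∂v = 8*u*v + 2*u - 6*v
∇×A = (u, 2*u - v, 8*u*v + 2*u - 6*v)
At (-3, -1, 1): (-3, -5, 24).

(-3, -5, 24)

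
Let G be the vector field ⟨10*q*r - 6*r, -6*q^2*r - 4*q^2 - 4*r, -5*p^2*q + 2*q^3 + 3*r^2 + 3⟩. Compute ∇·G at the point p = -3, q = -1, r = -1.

-10

∂G₁/∂p = 0
∂G₂/∂q = -12*q*r - 8*q
∂G₃/∂r = 6*r
∇·G = -12*q*r - 8*q + 6*r
At (-3, -1, -1): -10.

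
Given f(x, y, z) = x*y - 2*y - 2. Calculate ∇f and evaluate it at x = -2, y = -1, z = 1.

(-1, -4, 0)

∂f/∂x = y
∂f/∂y = x - 2
∂f/∂z = 0
∇f = (y, x - 2, 0)
At (-2, -1, 1): (-1, -4, 0).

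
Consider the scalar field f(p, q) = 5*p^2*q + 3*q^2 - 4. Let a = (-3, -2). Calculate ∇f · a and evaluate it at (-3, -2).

∂f/∂p = 10*p*q
∂f/∂q = 5*p^2 + 6*q
∇f at (-3, -2) = (60, 33)
∇f · a = (60)(-3) + (33)(-2) = -246

-246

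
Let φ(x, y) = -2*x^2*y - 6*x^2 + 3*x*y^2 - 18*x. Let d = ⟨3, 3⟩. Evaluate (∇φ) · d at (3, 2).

-144

∂φ/∂x = -4*x*y - 12*x + 3*y^2 - 18
∂φ/∂y = -2*x^2 + 6*x*y
∇φ at (3, 2) = (-66, 18)
∇φ · d = (-66)(3) + (18)(3) = -144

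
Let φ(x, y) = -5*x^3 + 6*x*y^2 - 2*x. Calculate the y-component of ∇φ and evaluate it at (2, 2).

(∇φ)_2 = ∂φ/∂y = 12*x*y
At (2, 2): 48.

48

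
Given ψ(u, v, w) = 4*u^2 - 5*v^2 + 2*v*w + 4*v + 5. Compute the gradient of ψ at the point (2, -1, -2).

∂ψ/∂u = 8*u
∂ψ/∂v = -10*v + 2*w + 4
∂ψ/∂w = 2*v
∇ψ = (8*u, -10*v + 2*w + 4, 2*v)
At (2, -1, -2): (16, 10, -2).

(16, 10, -2)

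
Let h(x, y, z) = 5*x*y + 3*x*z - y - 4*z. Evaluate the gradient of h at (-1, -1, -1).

(-8, -6, -7)

∂h/∂x = 5*y + 3*z
∂h/∂y = 5*x - 1
∂h/∂z = 3*x - 4
∇h = (5*y + 3*z, 5*x - 1, 3*x - 4)
At (-1, -1, -1): (-8, -6, -7).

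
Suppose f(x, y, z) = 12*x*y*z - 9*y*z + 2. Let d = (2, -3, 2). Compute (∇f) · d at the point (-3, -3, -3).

81

∂f/∂x = 12*y*z
∂f/∂y = 12*x*z - 9*z
∂f/∂z = 12*x*y - 9*y
∇f at (-3, -3, -3) = (108, 135, 135)
∇f · d = (108)(2) + (135)(-3) + (135)(2) = 81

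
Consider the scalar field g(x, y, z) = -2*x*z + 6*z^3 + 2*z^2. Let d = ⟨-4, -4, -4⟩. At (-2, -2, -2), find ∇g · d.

-288

∂g/∂x = -2*z
∂g/∂y = 0
∂g/∂z = -2*x + 18*z^2 + 4*z
∇g at (-2, -2, -2) = (4, 0, 68)
∇g · d = (4)(-4) + (0)(-4) + (68)(-4) = -288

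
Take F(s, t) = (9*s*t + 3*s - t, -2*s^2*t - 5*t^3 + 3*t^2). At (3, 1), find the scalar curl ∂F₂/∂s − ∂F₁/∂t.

-38

∂F₂/∂s = -4*s*t
∂F₁/∂t = 9*s - 1
Scalar curl = -4*s*t - 9*s + 1
At (3, 1): -38.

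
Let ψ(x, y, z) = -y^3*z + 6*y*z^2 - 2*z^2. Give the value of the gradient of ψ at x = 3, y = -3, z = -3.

∂ψ/∂x = 0
∂ψ/∂y = -3*y^2*z + 6*z^2
∂ψ/∂z = -y^3 + 12*y*z - 4*z
∇ψ = (0, -3*y^2*z + 6*z^2, -y^3 + 12*y*z - 4*z)
At (3, -3, -3): (0, 135, 147).

(0, 135, 147)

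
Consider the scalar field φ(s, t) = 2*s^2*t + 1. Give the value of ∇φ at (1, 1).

∂φ/∂s = 4*s*t
∂φ/∂t = 2*s^2
∇φ = (4*s*t, 2*s^2)
At (1, 1): (4, 2).

(4, 2)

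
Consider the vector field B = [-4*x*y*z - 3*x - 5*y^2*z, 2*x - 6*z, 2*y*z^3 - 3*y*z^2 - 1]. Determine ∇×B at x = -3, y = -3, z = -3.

(-75, -81, 128)

(∇×B)₁ = ∂B₃/∂y − ∂B₂/∂z = 2*z^3 - 3*z^2 + 6
(∇×B)₂ = ∂B₁/∂z − ∂B₃/∂x = -4*x*y - 5*y^2
(∇×B)₃ = ∂B₂/∂x − ∂B₁/∂y = 4*x*z + 10*y*z + 2
∇×B = (2*z^3 - 3*z^2 + 6, -4*x*y - 5*y^2, 4*x*z + 10*y*z + 2)
At (-3, -3, -3): (-75, -81, 128).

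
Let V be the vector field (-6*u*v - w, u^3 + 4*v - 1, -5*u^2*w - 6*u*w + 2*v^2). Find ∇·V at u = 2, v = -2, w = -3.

-16

∂V₁/∂u = -6*v
∂V₂/∂v = 4
∂V₃/∂w = -5*u^2 - 6*u
∇·V = -5*u^2 - 6*u - 6*v + 4
At (2, -2, -3): -16.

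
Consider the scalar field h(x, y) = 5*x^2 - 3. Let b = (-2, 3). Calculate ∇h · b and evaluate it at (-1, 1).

20

∂h/∂x = 10*x
∂h/∂y = 0
∇h at (-1, 1) = (-10, 0)
∇h · b = (-10)(-2) + (0)(3) = 20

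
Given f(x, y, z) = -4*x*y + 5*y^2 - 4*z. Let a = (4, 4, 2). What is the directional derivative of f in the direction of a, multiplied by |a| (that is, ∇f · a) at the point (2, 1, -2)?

-16

∂f/∂x = -4*y
∂f/∂y = -4*x + 10*y
∂f/∂z = -4
∇f at (2, 1, -2) = (-4, 2, -4)
∇f · a = (-4)(4) + (2)(4) + (-4)(2) = -16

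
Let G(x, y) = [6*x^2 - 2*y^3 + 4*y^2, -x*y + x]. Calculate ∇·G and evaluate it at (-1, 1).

-11

∂G₁/∂x = 12*x
∂G₂/∂y = -x
∇·G = 11*x
At (-1, 1): -11.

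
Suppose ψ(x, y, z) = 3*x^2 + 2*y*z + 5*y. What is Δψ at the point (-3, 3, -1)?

6

∂²ψ/∂x² = 6
∂²ψ/∂y² = 0
∂²ψ/∂z² = 0
∇²ψ = 6
At (-3, 3, -1): 6.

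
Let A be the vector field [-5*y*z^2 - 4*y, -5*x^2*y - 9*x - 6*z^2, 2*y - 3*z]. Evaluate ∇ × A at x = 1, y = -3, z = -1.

(-10, -30, 30)

(∇×A)₁ = ∂A₃/∂y − ∂A₂/∂z = 12*z + 2
(∇×A)₂ = ∂A₁/∂z − ∂A₃/∂x = -10*y*z
(∇×A)₃ = ∂A₂/∂x − ∂A₁/∂y = -10*x*y + 5*z^2 - 5
∇×A = (12*z + 2, -10*y*z, -10*x*y + 5*z^2 - 5)
At (1, -3, -1): (-10, -30, 30).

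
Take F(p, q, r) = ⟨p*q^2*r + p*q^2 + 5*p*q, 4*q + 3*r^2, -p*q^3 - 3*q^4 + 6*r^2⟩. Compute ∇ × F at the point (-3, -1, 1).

(∇×F)₁ = ∂F₃/∂q − ∂F₂/∂r = -3*p*q^2 - 12*q^3 - 6*r
(∇×F)₂ = ∂F₁/∂r − ∂F₃/∂p = p*q^2 + q^3
(∇×F)₃ = ∂F₂/∂p − ∂F₁/∂q = -2*p*q*r - 2*p*q - 5*p
∇×F = (-3*p*q^2 - 12*q^3 - 6*r, p*q^2 + q^3, -2*p*q*r - 2*p*q - 5*p)
At (-3, -1, 1): (15, -4, 3).

(15, -4, 3)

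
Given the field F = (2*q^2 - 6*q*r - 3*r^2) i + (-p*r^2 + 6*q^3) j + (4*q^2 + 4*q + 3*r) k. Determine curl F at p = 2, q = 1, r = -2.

(∇×F)₁ = ∂F₃/∂q − ∂F₂/∂r = 2*p*r + 8*q + 4
(∇×F)₂ = ∂F₁/∂r − ∂F₃/∂p = -6*q - 6*r
(∇×F)₃ = ∂F₂/∂p − ∂F₁/∂q = -4*q - r^2 + 6*r
∇×F = (2*p*r + 8*q + 4, -6*q - 6*r, -4*q - r^2 + 6*r)
At (2, 1, -2): (4, 6, -20).

(4, 6, -20)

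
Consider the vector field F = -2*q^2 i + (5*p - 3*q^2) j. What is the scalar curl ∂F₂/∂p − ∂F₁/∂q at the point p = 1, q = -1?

∂F₂/∂p = 5
∂F₁/∂q = -4*q
Scalar curl = 4*q + 5
At (1, -1): 1.

1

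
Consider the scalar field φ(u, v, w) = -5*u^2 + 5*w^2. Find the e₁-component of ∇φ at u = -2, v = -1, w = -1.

(∇φ)_1 = ∂φ/∂u = -10*u
At (-2, -1, -1): 20.

20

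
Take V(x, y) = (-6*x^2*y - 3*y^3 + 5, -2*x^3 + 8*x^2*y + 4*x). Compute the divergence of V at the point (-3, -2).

∂V₁/∂x = -12*x*y
∂V₂/∂y = 8*x^2
∇·V = 8*x^2 - 12*x*y
At (-3, -2): 0.

0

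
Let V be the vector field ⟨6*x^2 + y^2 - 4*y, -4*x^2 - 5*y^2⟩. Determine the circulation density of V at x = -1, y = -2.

16

∂V₂/∂x = -8*x
∂V₁/∂y = 2*y - 4
Scalar curl = -8*x - 2*y + 4
At (-1, -2): 16.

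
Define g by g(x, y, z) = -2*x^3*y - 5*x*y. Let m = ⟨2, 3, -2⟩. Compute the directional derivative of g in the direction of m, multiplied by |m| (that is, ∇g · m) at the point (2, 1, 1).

∂g/∂x = -6*x^2*y - 5*y
∂g/∂y = -2*x^3 - 5*x
∂g/∂z = 0
∇g at (2, 1, 1) = (-29, -26, 0)
∇g · m = (-29)(2) + (-26)(3) + (0)(-2) = -136

-136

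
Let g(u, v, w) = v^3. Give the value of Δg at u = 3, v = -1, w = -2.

∂²g/∂u² = 0
∂²g/∂v² = 6*v
∂²g/∂w² = 0
∇²g = 6*v
At (3, -1, -2): -6.

-6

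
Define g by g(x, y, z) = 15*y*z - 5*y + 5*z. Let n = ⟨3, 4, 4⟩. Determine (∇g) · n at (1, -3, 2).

-60

∂g/∂x = 0
∂g/∂y = 15*z - 5
∂g/∂z = 15*y + 5
∇g at (1, -3, 2) = (0, 25, -40)
∇g · n = (0)(3) + (25)(4) + (-40)(4) = -60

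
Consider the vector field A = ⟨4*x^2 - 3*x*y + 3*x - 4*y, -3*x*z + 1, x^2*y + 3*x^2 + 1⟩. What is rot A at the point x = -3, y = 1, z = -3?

(∇×A)₁ = ∂A₃/∂y − ∂A₂/∂z = x^2 + 3*x
(∇×A)₂ = ∂A₁/∂z − ∂A₃/∂x = -2*x*y - 6*x
(∇×A)₃ = ∂A₂/∂x − ∂A₁/∂y = 3*x - 3*z + 4
∇×A = (x^2 + 3*x, -2*x*y - 6*x, 3*x - 3*z + 4)
At (-3, 1, -3): (0, 24, 4).

(0, 24, 4)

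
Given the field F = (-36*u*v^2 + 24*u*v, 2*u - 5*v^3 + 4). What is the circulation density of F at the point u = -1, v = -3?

242

∂F₂/∂u = 2
∂F₁/∂v = -72*u*v + 24*u
Scalar curl = 72*u*v - 24*u + 2
At (-1, -3): 242.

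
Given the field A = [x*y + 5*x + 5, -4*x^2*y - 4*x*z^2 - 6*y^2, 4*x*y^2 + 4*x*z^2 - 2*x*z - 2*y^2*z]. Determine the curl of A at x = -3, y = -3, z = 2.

(∇×A)₁ = ∂A₃/∂y − ∂A₂/∂z = 8*x*y + 8*x*z - 4*y*z
(∇×A)₂ = ∂A₁/∂z − ∂A₃/∂x = -4*y^2 - 4*z^2 + 2*z
(∇×A)₃ = ∂A₂/∂x − ∂A₁/∂y = -8*x*y - x - 4*z^2
∇×A = (8*x*y + 8*x*z - 4*y*z, -4*y^2 - 4*z^2 + 2*z, -8*x*y - x - 4*z^2)
At (-3, -3, 2): (48, -48, -85).

(48, -48, -85)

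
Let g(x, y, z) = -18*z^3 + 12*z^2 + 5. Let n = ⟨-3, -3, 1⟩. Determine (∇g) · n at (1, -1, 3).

-414

∂g/∂x = 0
∂g/∂y = 0
∂g/∂z = -54*z^2 + 24*z
∇g at (1, -1, 3) = (0, 0, -414)
∇g · n = (0)(-3) + (0)(-3) + (-414)(1) = -414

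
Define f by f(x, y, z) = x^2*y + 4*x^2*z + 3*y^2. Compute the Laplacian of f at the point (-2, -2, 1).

∂²f/∂x² = 2*(y + 4*z)
∂²f/∂y² = 6
∂²f/∂z² = 0
∇²f = 2*y + 8*z + 6
At (-2, -2, 1): 10.

10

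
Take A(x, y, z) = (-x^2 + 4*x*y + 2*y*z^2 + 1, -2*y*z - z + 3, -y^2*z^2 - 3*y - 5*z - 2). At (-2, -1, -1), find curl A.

(-2, 4, 6)

(∇×A)₁ = ∂A₃/∂y − ∂A₂/∂z = -2*y*z^2 + 2*y - 2
(∇×A)₂ = ∂A₁/∂z − ∂A₃/∂x = 4*y*z
(∇×A)₃ = ∂A₂/∂x − ∂A₁/∂y = -4*x - 2*z^2
∇×A = (-2*y*z^2 + 2*y - 2, 4*y*z, -4*x - 2*z^2)
At (-2, -1, -1): (-2, 4, 6).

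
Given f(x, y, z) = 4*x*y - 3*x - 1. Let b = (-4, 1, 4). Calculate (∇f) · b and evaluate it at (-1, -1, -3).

∂f/∂x = 4*y - 3
∂f/∂y = 4*x
∂f/∂z = 0
∇f at (-1, -1, -3) = (-7, -4, 0)
∇f · b = (-7)(-4) + (-4)(1) + (0)(4) = 24

24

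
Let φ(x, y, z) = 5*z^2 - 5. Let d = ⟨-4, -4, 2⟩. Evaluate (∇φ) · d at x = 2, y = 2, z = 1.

∂φ/∂x = 0
∂φ/∂y = 0
∂φ/∂z = 10*z
∇φ at (2, 2, 1) = (0, 0, 10)
∇φ · d = (0)(-4) + (0)(-4) + (10)(2) = 20

20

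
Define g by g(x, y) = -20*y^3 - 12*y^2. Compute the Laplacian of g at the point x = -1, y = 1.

∂²g/∂x² = 0
∂²g/∂y² = -24*(5*y + 1)
∇²g = -120*y - 24
At (-1, 1): -144.

-144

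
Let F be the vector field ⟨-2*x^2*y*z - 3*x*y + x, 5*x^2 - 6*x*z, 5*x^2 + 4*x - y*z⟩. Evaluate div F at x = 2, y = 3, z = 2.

-59

∂F₁/∂x = -4*x*y*z - 3*y + 1
∂F₂/∂y = 0
∂F₃/∂z = -y
∇·F = -4*x*y*z - 4*y + 1
At (2, 3, 2): -59.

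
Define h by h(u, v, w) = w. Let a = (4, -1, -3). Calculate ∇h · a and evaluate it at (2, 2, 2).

-3

∂h/∂u = 0
∂h/∂v = 0
∂h/∂w = 1
∇h at (2, 2, 2) = (0, 0, 1)
∇h · a = (0)(4) + (0)(-1) + (1)(-3) = -3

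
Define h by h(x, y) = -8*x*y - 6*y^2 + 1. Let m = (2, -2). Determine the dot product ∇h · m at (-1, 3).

8

∂h/∂x = -8*y
∂h/∂y = -8*x - 12*y
∇h at (-1, 3) = (-24, -28)
∇h · m = (-24)(2) + (-28)(-2) = 8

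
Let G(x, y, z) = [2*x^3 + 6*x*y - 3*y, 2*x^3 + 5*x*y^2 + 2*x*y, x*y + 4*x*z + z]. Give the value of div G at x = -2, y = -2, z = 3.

∂G₁/∂x = 6*x^2 + 6*y
∂G₂/∂y = 10*x*y + 2*x
∂G₃/∂z = 4*x + 1
∇·G = 6*x^2 + 10*x*y + 6*x + 6*y + 1
At (-2, -2, 3): 41.

41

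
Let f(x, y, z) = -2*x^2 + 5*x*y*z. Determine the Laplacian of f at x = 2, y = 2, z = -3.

∂²f/∂x² = -4
∂²f/∂y² = 0
∂²f/∂z² = 0
∇²f = -4
At (2, 2, -3): -4.

-4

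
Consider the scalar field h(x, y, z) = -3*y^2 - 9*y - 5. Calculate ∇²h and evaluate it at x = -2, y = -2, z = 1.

∂²h/∂x² = 0
∂²h/∂y² = -6
∂²h/∂z² = 0
∇²h = -6
At (-2, -2, 1): -6.

-6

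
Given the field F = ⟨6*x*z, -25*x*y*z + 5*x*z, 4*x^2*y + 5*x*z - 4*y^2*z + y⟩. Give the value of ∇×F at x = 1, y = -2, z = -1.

(-66, 27, -55)

(∇×F)₁ = ∂F₃/∂y − ∂F₂/∂z = 4*x^2 + 25*x*y - 5*x - 8*y*z + 1
(∇×F)₂ = ∂F₁/∂z − ∂F₃/∂x = -8*x*y + 6*x - 5*z
(∇×F)₃ = ∂F₂/∂x − ∂F₁/∂y = -25*y*z + 5*z
∇×F = (4*x^2 + 25*x*y - 5*x - 8*y*z + 1, -8*x*y + 6*x - 5*z, -25*y*z + 5*z)
At (1, -2, -1): (-66, 27, -55).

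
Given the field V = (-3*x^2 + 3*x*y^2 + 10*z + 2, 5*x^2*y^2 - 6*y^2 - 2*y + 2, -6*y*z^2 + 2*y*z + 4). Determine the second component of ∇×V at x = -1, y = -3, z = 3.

10

(∇×V)_2 = ∂V₁/∂z − ∂V₃/∂x
= 10 − (0)
= 10
At (-1, -3, 3): 10.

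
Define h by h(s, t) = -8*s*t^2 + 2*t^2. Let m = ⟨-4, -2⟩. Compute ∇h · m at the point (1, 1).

∂h/∂s = -8*t^2
∂h/∂t = -16*s*t + 4*t
∇h at (1, 1) = (-8, -12)
∇h · m = (-8)(-4) + (-12)(-2) = 56

56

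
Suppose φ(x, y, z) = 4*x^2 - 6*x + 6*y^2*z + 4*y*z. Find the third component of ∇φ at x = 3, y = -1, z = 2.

(∇φ)_3 = ∂φ/∂z = 6*y^2 + 4*y
At (3, -1, 2): 2.

2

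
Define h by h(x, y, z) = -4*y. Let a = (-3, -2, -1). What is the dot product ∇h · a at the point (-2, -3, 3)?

8

∂h/∂x = 0
∂h/∂y = -4
∂h/∂z = 0
∇h at (-2, -3, 3) = (0, -4, 0)
∇h · a = (0)(-3) + (-4)(-2) + (0)(-1) = 8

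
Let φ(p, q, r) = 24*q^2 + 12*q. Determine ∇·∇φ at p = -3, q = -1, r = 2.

∂²φ/∂p² = 0
∂²φ/∂q² = 48
∂²φ/∂r² = 0
∇²φ = 48
At (-3, -1, 2): 48.

48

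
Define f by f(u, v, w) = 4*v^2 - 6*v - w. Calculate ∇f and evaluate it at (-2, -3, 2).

(0, -30, -1)

∂f/∂u = 0
∂f/∂v = 8*v - 6
∂f/∂w = -1
∇f = (0, 8*v - 6, -1)
At (-2, -3, 2): (0, -30, -1).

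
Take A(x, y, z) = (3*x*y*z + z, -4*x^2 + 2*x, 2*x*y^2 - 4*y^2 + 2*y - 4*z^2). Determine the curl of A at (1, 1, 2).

(∇×A)₁ = ∂A₃/∂y − ∂A₂/∂z = 4*x*y - 8*y + 2
(∇×A)₂ = ∂A₁/∂z − ∂A₃/∂x = 3*x*y - 2*y^2 + 1
(∇×A)₃ = ∂A₂/∂x − ∂A₁/∂y = -3*x*z - 8*x + 2
∇×A = (4*x*y - 8*y + 2, 3*x*y - 2*y^2 + 1, -3*x*z - 8*x + 2)
At (1, 1, 2): (-2, 2, -12).

(-2, 2, -12)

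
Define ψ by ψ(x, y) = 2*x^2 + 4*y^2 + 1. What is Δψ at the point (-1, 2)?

12

∂²ψ/∂x² = 4
∂²ψ/∂y² = 8
∇²ψ = 12
At (-1, 2): 12.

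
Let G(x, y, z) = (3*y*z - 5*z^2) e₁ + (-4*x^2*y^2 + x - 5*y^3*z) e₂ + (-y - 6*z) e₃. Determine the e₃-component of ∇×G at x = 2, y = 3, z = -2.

-137

(∇×G)_3 = ∂G₂/∂x − ∂G₁/∂y
= -8*x*y^2 + 1 − (3*z)
= -8*x*y^2 - 3*z + 1
At (2, 3, -2): -137.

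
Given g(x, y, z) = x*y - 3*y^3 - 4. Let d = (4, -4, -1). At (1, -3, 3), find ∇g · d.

308

∂g/∂x = y
∂g/∂y = x - 9*y^2
∂g/∂z = 0
∇g at (1, -3, 3) = (-3, -80, 0)
∇g · d = (-3)(4) + (-80)(-4) + (0)(-1) = 308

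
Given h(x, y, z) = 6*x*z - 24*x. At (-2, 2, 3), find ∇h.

(-6, 0, -12)

∂h/∂x = 6*z - 24
∂h/∂y = 0
∂h/∂z = 6*x
∇h = (6*z - 24, 0, 6*x)
At (-2, 2, 3): (-6, 0, -12).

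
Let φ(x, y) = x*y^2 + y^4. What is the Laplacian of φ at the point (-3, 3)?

102

∂²φ/∂x² = 0
∂²φ/∂y² = 2*(x + 6*y^2)
∇²φ = 2*x + 12*y^2
At (-3, 3): 102.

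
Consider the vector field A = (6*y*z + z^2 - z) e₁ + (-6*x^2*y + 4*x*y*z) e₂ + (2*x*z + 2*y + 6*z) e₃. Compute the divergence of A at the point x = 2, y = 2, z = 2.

∂A₁/∂x = 0
∂A₂/∂y = -6*x^2 + 4*x*z
∂A₃/∂z = 2*x + 6
∇·A = -6*x^2 + 4*x*z + 2*x + 6
At (2, 2, 2): 2.

2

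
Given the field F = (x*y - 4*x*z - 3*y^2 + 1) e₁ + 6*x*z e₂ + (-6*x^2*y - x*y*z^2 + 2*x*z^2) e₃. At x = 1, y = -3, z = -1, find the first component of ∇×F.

(∇×F)_1 = ∂F₃/∂y − ∂F₂/∂z
= -6*x^2 - x*z^2 − (6*x)
= -6*x^2 - x*z^2 - 6*x
At (1, -3, -1): -13.

-13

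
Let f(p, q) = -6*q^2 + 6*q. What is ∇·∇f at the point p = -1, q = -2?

-12

∂²f/∂p² = 0
∂²f/∂q² = -12
∇²f = -12
At (-1, -2): -12.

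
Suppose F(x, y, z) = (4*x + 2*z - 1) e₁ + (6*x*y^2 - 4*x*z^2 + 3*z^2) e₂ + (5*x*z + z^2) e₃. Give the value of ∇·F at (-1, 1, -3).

-19

∂F₁/∂x = 4
∂F₂/∂y = 12*x*y
∂F₃/∂z = 5*x + 2*z
∇·F = 12*x*y + 5*x + 2*z + 4
At (-1, 1, -3): -19.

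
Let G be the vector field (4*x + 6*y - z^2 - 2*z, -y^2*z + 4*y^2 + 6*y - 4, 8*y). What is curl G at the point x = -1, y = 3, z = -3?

(17, 4, -6)

(∇×G)₁ = ∂G₃/∂y − ∂G₂/∂z = y^2 + 8
(∇×G)₂ = ∂G₁/∂z − ∂G₃/∂x = -2*z - 2
(∇×G)₃ = ∂G₂/∂x − ∂G₁/∂y = -6
∇×G = (y^2 + 8, -2*z - 2, -6)
At (-1, 3, -3): (17, 4, -6).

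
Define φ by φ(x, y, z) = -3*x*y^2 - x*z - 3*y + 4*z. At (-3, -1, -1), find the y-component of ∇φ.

(∇φ)_2 = ∂φ/∂y = -6*x*y - 3
At (-3, -1, -1): -21.

-21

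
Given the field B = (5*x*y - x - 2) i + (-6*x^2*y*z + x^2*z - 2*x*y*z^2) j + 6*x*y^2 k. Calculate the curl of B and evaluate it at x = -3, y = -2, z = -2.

(∇×B)₁ = ∂B₃/∂y − ∂B₂/∂z = 6*x^2*y - x^2 + 4*x*y*z + 12*x*y
(∇×B)₂ = ∂B₁/∂z − ∂B₃/∂x = -6*y^2
(∇×B)₃ = ∂B₂/∂x − ∂B₁/∂y = -12*x*y*z + 2*x*z - 5*x - 2*y*z^2
∇×B = (6*x^2*y - x^2 + 4*x*y*z + 12*x*y, -6*y^2, -12*x*y*z + 2*x*z - 5*x - 2*y*z^2)
At (-3, -2, -2): (-93, -24, 187).

(-93, -24, 187)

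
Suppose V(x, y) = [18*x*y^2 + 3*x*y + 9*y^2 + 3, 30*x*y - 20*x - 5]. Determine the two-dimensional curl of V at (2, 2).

∂V₂/∂x = 30*y - 20
∂V₁/∂y = 36*x*y + 3*x + 18*y
Scalar curl = -36*x*y - 3*x + 12*y - 20
At (2, 2): -146.

-146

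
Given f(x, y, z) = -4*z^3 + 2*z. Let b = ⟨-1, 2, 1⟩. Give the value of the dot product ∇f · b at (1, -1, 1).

-10

∂f/∂x = 0
∂f/∂y = 0
∂f/∂z = -12*z^2 + 2
∇f at (1, -1, 1) = (0, 0, -10)
∇f · b = (0)(-1) + (0)(2) + (-10)(1) = -10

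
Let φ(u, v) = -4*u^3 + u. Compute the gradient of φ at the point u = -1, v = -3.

(-11, 0)

∂φ/∂u = -12*u^2 + 1
∂φ/∂v = 0
∇φ = (-12*u^2 + 1, 0)
At (-1, -3): (-11, 0).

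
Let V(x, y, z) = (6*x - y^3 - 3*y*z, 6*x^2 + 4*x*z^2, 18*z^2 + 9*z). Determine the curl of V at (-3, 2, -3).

(∇×V)₁ = ∂V₃/∂y − ∂V₂/∂z = -8*x*z
(∇×V)₂ = ∂V₁/∂z − ∂V₃/∂x = -3*y
(∇×V)₃ = ∂V₂/∂x − ∂V₁/∂y = 12*x + 3*y^2 + 4*z^2 + 3*z
∇×V = (-8*x*z, -3*y, 12*x + 3*y^2 + 4*z^2 + 3*z)
At (-3, 2, -3): (-72, -6, 3).

(-72, -6, 3)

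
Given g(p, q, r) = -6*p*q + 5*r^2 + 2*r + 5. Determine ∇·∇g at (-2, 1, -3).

∂²g/∂p² = 0
∂²g/∂q² = 0
∂²g/∂r² = 10
∇²g = 10
At (-2, 1, -3): 10.

10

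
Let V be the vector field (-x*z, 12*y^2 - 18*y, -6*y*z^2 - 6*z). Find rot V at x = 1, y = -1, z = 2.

(-24, -1, 0)

(∇×V)₁ = ∂V₃/∂y − ∂V₂/∂z = -6*z^2
(∇×V)₂ = ∂V₁/∂z − ∂V₃/∂x = -x
(∇×V)₃ = ∂V₂/∂x − ∂V₁/∂y = 0
∇×V = (-6*z^2, -x, 0)
At (1, -1, 2): (-24, -1, 0).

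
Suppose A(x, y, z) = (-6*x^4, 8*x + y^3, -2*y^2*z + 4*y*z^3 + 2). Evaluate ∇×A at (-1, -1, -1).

(-8, 0, 8)

(∇×A)₁ = ∂A₃/∂y − ∂A₂/∂z = -4*y*z + 4*z^3
(∇×A)₂ = ∂A₁/∂z − ∂A₃/∂x = 0
(∇×A)₃ = ∂A₂/∂x − ∂A₁/∂y = 8
∇×A = (-4*y*z + 4*z^3, 0, 8)
At (-1, -1, -1): (-8, 0, 8).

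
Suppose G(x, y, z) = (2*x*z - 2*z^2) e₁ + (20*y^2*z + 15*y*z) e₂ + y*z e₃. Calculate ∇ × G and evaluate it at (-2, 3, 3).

(-222, -16, 0)

(∇×G)₁ = ∂G₃/∂y − ∂G₂/∂z = -20*y^2 - 15*y + z
(∇×G)₂ = ∂G₁/∂z − ∂G₃/∂x = 2*x - 4*z
(∇×G)₃ = ∂G₂/∂x − ∂G₁/∂y = 0
∇×G = (-20*y^2 - 15*y + z, 2*x - 4*z, 0)
At (-2, 3, 3): (-222, -16, 0).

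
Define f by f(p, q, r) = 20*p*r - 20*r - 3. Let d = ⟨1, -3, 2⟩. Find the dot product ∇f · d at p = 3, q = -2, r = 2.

120

∂f/∂p = 20*r
∂f/∂q = 0
∂f/∂r = 20*p - 20
∇f at (3, -2, 2) = (40, 0, 40)
∇f · d = (40)(1) + (0)(-3) + (40)(2) = 120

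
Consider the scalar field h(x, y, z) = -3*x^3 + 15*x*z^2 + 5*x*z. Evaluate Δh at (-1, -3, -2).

∂²h/∂x² = -18*x
∂²h/∂y² = 0
∂²h/∂z² = 30*x
∇²h = 12*x
At (-1, -3, -2): -12.

-12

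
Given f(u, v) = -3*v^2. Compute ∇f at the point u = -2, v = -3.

(0, 18)

∂f/∂u = 0
∂f/∂v = -6*v
∇f = (0, -6*v)
At (-2, -3): (0, 18).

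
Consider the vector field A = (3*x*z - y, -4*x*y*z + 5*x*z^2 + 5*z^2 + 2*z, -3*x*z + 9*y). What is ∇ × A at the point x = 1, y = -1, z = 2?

(-37, 9, 29)

(∇×A)₁ = ∂A₃/∂y − ∂A₂/∂z = 4*x*y - 10*x*z - 10*z + 7
(∇×A)₂ = ∂A₁/∂z − ∂A₃/∂x = 3*x + 3*z
(∇×A)₃ = ∂A₂/∂x − ∂A₁/∂y = -4*y*z + 5*z^2 + 1
∇×A = (4*x*y - 10*x*z - 10*z + 7, 3*x + 3*z, -4*y*z + 5*z^2 + 1)
At (1, -1, 2): (-37, 9, 29).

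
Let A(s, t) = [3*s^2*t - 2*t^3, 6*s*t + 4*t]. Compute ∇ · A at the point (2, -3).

∂A₁/∂s = 6*s*t
∂A₂/∂t = 6*s + 4
∇·A = 6*s*t + 6*s + 4
At (2, -3): -20.

-20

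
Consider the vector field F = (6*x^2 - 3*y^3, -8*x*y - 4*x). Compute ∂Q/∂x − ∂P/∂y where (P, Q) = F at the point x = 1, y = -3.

∂F₂/∂x = -8*y - 4
∂F₁/∂y = -9*y^2
Scalar curl = 9*y^2 - 8*y - 4
At (1, -3): 101.

101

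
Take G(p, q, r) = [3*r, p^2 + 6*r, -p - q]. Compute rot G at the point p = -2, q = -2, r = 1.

(-7, 4, -4)

(∇×G)₁ = ∂G₃/∂q − ∂G₂/∂r = -7
(∇×G)₂ = ∂G₁/∂r − ∂G₃/∂p = 4
(∇×G)₃ = ∂G₂/∂p − ∂G₁/∂q = 2*p
∇×G = (-7, 4, 2*p)
At (-2, -2, 1): (-7, 4, -4).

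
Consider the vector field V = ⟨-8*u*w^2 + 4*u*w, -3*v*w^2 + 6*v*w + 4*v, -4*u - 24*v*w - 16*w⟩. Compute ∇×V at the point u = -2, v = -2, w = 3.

(∇×V)₁ = ∂V₃/∂v − ∂V₂/∂w = 6*v*w - 6*v - 24*w
(∇×V)₂ = ∂V₁/∂w − ∂V₃/∂u = -16*u*w + 4*u + 4
(∇×V)₃ = ∂V₂/∂u − ∂V₁/∂v = 0
∇×V = (6*v*w - 6*v - 24*w, -16*u*w + 4*u + 4, 0)
At (-2, -2, 3): (-96, 92, 0).

(-96, 92, 0)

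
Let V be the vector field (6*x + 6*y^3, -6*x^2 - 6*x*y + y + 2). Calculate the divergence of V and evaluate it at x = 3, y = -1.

-11

∂V₁/∂x = 6
∂V₂/∂y = -6*x + 1
∇·V = -6*x + 7
At (3, -1): -11.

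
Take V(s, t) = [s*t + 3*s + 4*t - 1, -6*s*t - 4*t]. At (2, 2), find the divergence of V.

-11

∂V₁/∂s = t + 3
∂V₂/∂t = -6*s - 4
∇·V = -6*s + t - 1
At (2, 2): -11.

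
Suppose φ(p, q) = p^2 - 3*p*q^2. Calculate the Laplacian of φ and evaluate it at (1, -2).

∂²φ/∂p² = 2
∂²φ/∂q² = -6*p
∇²φ = -6*p + 2
At (1, -2): -4.

-4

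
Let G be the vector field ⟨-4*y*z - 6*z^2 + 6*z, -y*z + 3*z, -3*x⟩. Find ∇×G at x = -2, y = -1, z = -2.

(-4, 37, -8)

(∇×G)₁ = ∂G₃/∂y − ∂G₂/∂z = y - 3
(∇×G)₂ = ∂G₁/∂z − ∂G₃/∂x = -4*y - 12*z + 9
(∇×G)₃ = ∂G₂/∂x − ∂G₁/∂y = 4*z
∇×G = (y - 3, -4*y - 12*z + 9, 4*z)
At (-2, -1, -2): (-4, 37, -8).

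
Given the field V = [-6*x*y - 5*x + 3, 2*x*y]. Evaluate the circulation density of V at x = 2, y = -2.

8

∂V₂/∂x = 2*y
∂V₁/∂y = -6*x
Scalar curl = 6*x + 2*y
At (2, -2): 8.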